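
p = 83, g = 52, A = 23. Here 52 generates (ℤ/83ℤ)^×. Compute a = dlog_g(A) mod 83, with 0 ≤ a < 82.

62

Baby-step giant-step with m = ceil(sqrt(82)) = 10.
Baby table (52^j mod 83 for j=0..9):
  0:1  1:52  2:48  3:6  4:63  5:39  6:36  7:46
  8:68  9:50
Giant step factor: 52^(-10) ≡ 40 (mod 83).
Scan 23·40^i mod 83 for i = 0, 1, …:
  i=0: 23   i=1: 7   i=2: 31   i=3: 78
  i=4: 49   i=5: 51   i=6: 48
Match at i=6, j=2: a = 6·10 + 2 = 62.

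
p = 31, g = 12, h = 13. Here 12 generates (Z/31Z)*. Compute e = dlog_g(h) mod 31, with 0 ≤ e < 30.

29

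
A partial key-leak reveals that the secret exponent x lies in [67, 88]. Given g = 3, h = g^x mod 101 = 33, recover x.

78

Compute 3^67 mod 101 = 53, then multiply by 3 repeatedly:
  3^67=53  3^68=58  3^69=73  3^70=17  3^71=51
  3^72=52  3^73=55  3^74=64  3^75=91  3^76=71
  3^77=11  3^78=33
Found 33 at exponent 78.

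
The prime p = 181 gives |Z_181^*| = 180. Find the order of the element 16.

45

The order of 16 must divide p − 1 = 180 = 2^2 · 3^2 · 5.
Divisors: 1, 2, 3, 4, 5, 6, 9, 10, 12, 15, 18, 20, 30, 36, 45, 60, 90, 180.
Check each in increasing order: 16^1 ≡ 16;  16^2 ≡ 75;  16^3 ≡ 114;  16^4 ≡ 14;  16^5 ≡ 43;  16^6 ≡ 145;  16^9 ≡ 59;  16^10 ≡ 39;  16^12 ≡ 29;  16^15 ≡ 48;  16^18 ≡ 42;  16^20 ≡ 73;  16^30 ≡ 132;  16^36 ≡ 135;  16^45 ≡ 1.
Smallest exponent giving 1 is 45.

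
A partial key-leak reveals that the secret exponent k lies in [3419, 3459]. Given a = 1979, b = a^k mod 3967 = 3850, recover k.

Compute 1979^3419 mod 3967 = 2331, then multiply by 1979 repeatedly:
  1979^3419=2331  1979^3420=3395  1979^3421=2574  1979^3422=318  1979^3423=2536
  1979^3424=489  1979^3425=3750  1979^3426=2960  1979^3427=2548  1979^3428=435
  1979^3429=26  1979^3430=3850
Found 3850 at exponent 3430.

3430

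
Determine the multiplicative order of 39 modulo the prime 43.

The order of 39 must divide p − 1 = 42 = 2 · 3 · 7.
Divisors: 1, 2, 3, 6, 7, 14, 21, 42.
Check each in increasing order: 39^1 ≡ 39;  39^2 ≡ 16;  39^3 ≡ 22;  39^6 ≡ 11;  39^7 ≡ 42;  39^14 ≡ 1.
Smallest exponent giving 1 is 14.

14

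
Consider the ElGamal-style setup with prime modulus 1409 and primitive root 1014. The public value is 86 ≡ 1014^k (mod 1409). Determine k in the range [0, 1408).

Baby-step giant-step with m = ceil(sqrt(1408)) = 38.
Baby table (1014^j mod 1409 for j=0..37):
  0:1  1:1014  2:1035  3:1194  4:385  5:97  6:1137  7:356
  8:280  9:711  10:955  11:387  12:716  13:389  14:1335  15:1050
  16:905  17:411  18:1099  19:1276  20:402  21:427  22:415  23:928
  24:1189  25:951  26:558  27:803  28:1249  29:1204  30:662  31:584
  32:396  33:1388  34:1250  35:809  36:288  37:369
Giant step factor: 1014^(-38) ≡ 792 (mod 1409).
Scan 86·792^i mod 1409 for i = 0, 1, …:
  i=0: 86   i=1: 480   i=2: 1139   i=3: 328
  i=4: 520   i=5: 412   i=6: 825   i=7: 1033
  i=8: 916   i=9: 1246     …   i=24: 874
  i=25: 389
Match at i=25, j=13: k = 25·38 + 13 = 963.

963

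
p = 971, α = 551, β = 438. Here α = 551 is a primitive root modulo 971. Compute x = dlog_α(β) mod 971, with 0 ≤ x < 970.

258

Baby-step giant-step with m = ceil(sqrt(970)) = 32.
Baby table (551^j mod 971 for j=0..31):
  0:1  1:551  2:649  3:271  4:758  5:128  6:616  7:537
  8:703  9:895  10:848  11:197  12:766  13:652  14:953  15:763
  16:941  17:948  18:921  19:609  20:564  21:44  22:940  23:397
  24:272  25:338  26:777  27:887  28:324  29:831  30:540  31:414
Giant step factor: 551^(-32) ≡ 506 (mod 971).
Scan 438·506^i mod 971 for i = 0, 1, …:
  i=0: 438   i=1: 240   i=2: 65   i=3: 847
  i=4: 371   i=5: 323   i=6: 310   i=7: 529
  i=8: 649
Match at i=8, j=2: x = 8·32 + 2 = 258.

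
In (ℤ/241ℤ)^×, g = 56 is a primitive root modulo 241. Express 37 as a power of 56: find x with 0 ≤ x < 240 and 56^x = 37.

Baby-step giant-step with m = ceil(sqrt(240)) = 16.
Baby table (56^j mod 241 for j=0..15):
  0:1  1:56  2:3  3:168  4:9  5:22  6:27  7:66
  8:81  9:198  10:2  11:112  12:6  13:95  14:18  15:44
Giant step factor: 56^(-16) ≡ 183 (mod 241).
Scan 37·183^i mod 241 for i = 0, 1, …:
  i=0: 37   i=1: 23   i=2: 112
Match at i=2, j=11: x = 2·16 + 11 = 43.

43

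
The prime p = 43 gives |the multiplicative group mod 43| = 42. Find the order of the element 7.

The order of 7 must divide p − 1 = 42 = 2 · 3 · 7.
Divisors: 1, 2, 3, 6, 7, 14, 21, 42.
Check each in increasing order: 7^1 ≡ 7;  7^2 ≡ 6;  7^3 ≡ 42;  7^6 ≡ 1.
Smallest exponent giving 1 is 6.

6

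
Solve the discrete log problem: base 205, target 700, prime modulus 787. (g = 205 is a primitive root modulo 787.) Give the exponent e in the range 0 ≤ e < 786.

Baby-step giant-step with m = ceil(sqrt(786)) = 29.
Baby table (205^j mod 787 for j=0..28):
  0:1  1:205  2:314  3:623  4:221  5:446  6:138  7:745
  8:47  9:191  10:592  11:162  12:156  13:500  14:190  15:387
  16:635  17:320  18:279  19:531  20:249  21:677  22:273  23:88
  24:726  25:87  26:521  27:560  28:685
Giant step factor: 205^(-29) ≡ 722 (mod 787).
Scan 700·722^i mod 787 for i = 0, 1, …:
  i=0: 700   i=1: 146   i=2: 741   i=3: 629
  i=4: 39   i=5: 613   i=6: 292   i=7: 695
  i=8: 471   i=9: 78     …   i=13: 155
  i=14: 156
Match at i=14, j=12: e = 14·29 + 12 = 418.

418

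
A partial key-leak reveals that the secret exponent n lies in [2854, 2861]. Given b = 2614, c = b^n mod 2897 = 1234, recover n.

Compute 2614^2854 mod 2897 = 1234, then multiply by 2614 repeatedly:
  2614^2854=1234
Found 1234 at exponent 2854.

2854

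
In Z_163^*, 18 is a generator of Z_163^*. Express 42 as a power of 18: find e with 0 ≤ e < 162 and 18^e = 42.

107

Baby-step giant-step with m = ceil(sqrt(162)) = 13.
Baby table (18^j mod 163 for j=0..12):
  0:1  1:18  2:161  3:127  4:4  5:72  6:155  7:19
  8:16  9:125  10:131  11:76  12:64
Giant step factor: 18^(-13) ≡ 89 (mod 163).
Scan 42·89^i mod 163 for i = 0, 1, …:
  i=0: 42   i=1: 152   i=2: 162   i=3: 74
  i=4: 66   i=5: 6   i=6: 45   i=7: 93
  i=8: 127
Match at i=8, j=3: e = 8·13 + 3 = 107.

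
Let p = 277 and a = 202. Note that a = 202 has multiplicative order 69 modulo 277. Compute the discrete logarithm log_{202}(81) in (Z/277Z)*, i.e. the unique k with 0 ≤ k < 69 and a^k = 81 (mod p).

41

Baby-step giant-step with m = ceil(sqrt(69)) = 9.
Baby table (202^j mod 277 for j=0..8):
  0:1  1:202  2:85  3:273  4:23  5:214  6:16  7:185
  8:252
Giant step factor: 202^(-9) ≡ 264 (mod 277).
Scan 81·264^i mod 277 for i = 0, 1, …:
  i=0: 81   i=1: 55   i=2: 116   i=3: 154
  i=4: 214
Match at i=4, j=5: k = 4·9 + 5 = 41.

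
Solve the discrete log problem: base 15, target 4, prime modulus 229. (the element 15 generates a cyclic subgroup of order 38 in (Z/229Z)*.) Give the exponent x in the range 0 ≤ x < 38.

Successive powers of 15 modulo 229:
  15^0=1  15^1=15  15^2=225  15^3=169  15^4=16  15^5=11
  15^6=165  15^7=185  15^8=27  15^9=176  15^10=121  15^11=212
  15^12=203  15^13=68  15^14=104  15^15=186  15^16=42  15^17=172
  15^18=61  15^19=228  15^20=214  15^21=4
So 15^21 ≡ 4 (mod 229), giving x = 21.

21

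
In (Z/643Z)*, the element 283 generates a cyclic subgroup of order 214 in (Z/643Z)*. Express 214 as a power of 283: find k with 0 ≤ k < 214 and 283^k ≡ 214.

66

Baby-step giant-step with m = ceil(sqrt(214)) = 15.
Baby table (283^j mod 643 for j=0..14):
  0:1  1:283  2:357  3:80  4:135  5:268  6:613  7:512
  8:221  9:172  10:451  11:319  12:257  13:72  14:443
Giant step factor: 283^(-15) ≡ 442 (mod 643).
Scan 214·442^i mod 643 for i = 0, 1, …:
  i=0: 214   i=1: 67   i=2: 36   i=3: 480
  i=4: 613
Match at i=4, j=6: k = 4·15 + 6 = 66.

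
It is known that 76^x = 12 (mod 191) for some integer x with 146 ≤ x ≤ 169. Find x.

Compute 76^146 mod 191 = 64, then multiply by 76 repeatedly:
  76^146=64  76^147=89  76^148=79  76^149=83  76^150=5
  76^151=189  76^152=39  76^153=99  76^154=75  76^155=161
  76^156=12
Found 12 at exponent 156.

156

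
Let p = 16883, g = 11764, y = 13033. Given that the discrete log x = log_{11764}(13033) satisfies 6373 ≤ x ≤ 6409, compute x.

6389

Compute 11764^6373 mod 16883 = 9957, then multiply by 11764 repeatedly:
  11764^6373=9957  11764^6374=16777  11764^6375=2358  11764^6376=743  11764^6377=12141
  11764^6378=13427  11764^6379=14763  11764^6380=13394  11764^6381=14860  11764^6382=6458
  11764^6383=15295  11764^6384=8249  11764^6385=14635  11764^6386=10189  11764^6387=10979
  11764^6388=2006  11764^6389=13033
Found 13033 at exponent 6389.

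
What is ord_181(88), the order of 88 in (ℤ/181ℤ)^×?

The order of 88 must divide p − 1 = 180 = 2^2 · 3^2 · 5.
Divisors: 1, 2, 3, 4, 5, 6, 9, 10, 12, 15, 18, 20, 30, 36, 45, 60, 90, 180.
Check each in increasing order: 88^1 ≡ 88;  88^2 ≡ 142;  88^3 ≡ 7;  88^4 ≡ 73;  88^5 ≡ 89;  88^6 ≡ 49;  88^9 ≡ 162;  88^10 ≡ 138;  88^12 ≡ 48;  88^15 ≡ 155;  88^18 ≡ 180;  88^20 ≡ 39;  88^30 ≡ 133;  88^36 ≡ 1.
Smallest exponent giving 1 is 36.

36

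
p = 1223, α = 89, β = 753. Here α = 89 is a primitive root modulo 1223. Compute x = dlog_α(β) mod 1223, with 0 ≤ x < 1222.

Baby-step giant-step with m = ceil(sqrt(1222)) = 35.
Baby table (89^j mod 1223 for j=0..34):
  0:1  1:89  2:583  3:521  4:1118  5:439  6:1158  7:330
  8:18  9:379  10:710  11:817  12:556  13:564  14:53  15:1048
  16:324  17:707  18:550  19:30  20:224  21:368  22:954  23:519
  24:940  25:496  26:116  27:540  28:363  29:509  30:50  31:781
  32:1021  33:367  34:865
Giant step factor: 89^(-35) ≡ 1051 (mod 1223).
Scan 753·1051^i mod 1223 for i = 0, 1, …:
  i=0: 753   i=1: 122   i=2: 1030   i=3: 175
  i=4: 475   i=5: 241   i=6: 130   i=7: 877
  i=8: 808   i=9: 446     …   i=19: 159
  i=20: 781
Match at i=20, j=31: x = 20·35 + 31 = 731.

731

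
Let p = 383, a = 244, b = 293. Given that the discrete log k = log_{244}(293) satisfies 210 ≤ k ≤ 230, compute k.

228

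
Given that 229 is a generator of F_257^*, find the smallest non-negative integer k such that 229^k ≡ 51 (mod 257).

Baby-step giant-step with m = ceil(sqrt(256)) = 16.
Baby table (229^j mod 257 for j=0..15):
  0:1  1:229  2:13  3:150  4:169  5:151  6:141  7:164
  8:34  9:76  10:185  11:217  12:92  13:251  14:168  15:179
Giant step factor: 229^(-16) ≡ 255 (mod 257).
Scan 51·255^i mod 257 for i = 0, 1, …:
  i=0: 51   i=1: 155   i=2: 204   i=3: 106
  i=4: 45   i=5: 167   i=6: 180   i=7: 154
  i=8: 206   i=9: 102   i=10: 53   i=11: 151
Match at i=11, j=5: k = 11·16 + 5 = 181.

181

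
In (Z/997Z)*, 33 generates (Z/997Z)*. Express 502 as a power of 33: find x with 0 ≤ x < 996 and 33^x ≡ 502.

76

Baby-step giant-step with m = ceil(sqrt(996)) = 32.
Baby table (33^j mod 997 for j=0..31):
  0:1  1:33  2:92  3:45  4:488  5:152  6:31  7:26
  8:858  9:398  10:173  11:724  12:961  13:806  14:676  15:374
  16:378  17:510  18:878  19:61  20:19  21:627  22:751  23:855
  24:299  25:894  26:589  27:494  28:350  29:583  30:296  31:795
Giant step factor: 33^(-32) ≡ 911 (mod 997).
Scan 502·911^i mod 997 for i = 0, 1, …:
  i=0: 502   i=1: 696   i=2: 961
Match at i=2, j=12: x = 2·32 + 12 = 76.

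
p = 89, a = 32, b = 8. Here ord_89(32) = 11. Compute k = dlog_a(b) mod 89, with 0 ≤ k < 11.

Successive powers of 32 modulo 89:
  32^0=1  32^1=32  32^2=45  32^3=16  32^4=67  32^5=8
So 32^5 ≡ 8 (mod 89), giving k = 5.

5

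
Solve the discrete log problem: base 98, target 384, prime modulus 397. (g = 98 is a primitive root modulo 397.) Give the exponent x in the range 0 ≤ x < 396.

119

Baby-step giant-step with m = ceil(sqrt(396)) = 20.
Baby table (98^j mod 397 for j=0..19):
  0:1  1:98  2:76  3:302  4:218  5:323  6:291  7:331
  8:281  9:145  10:315  11:301  12:120  13:247  14:386  15:113
  16:355  17:251  18:381  19:20
Giant step factor: 98^(-20) ≡ 127 (mod 397).
Scan 384·127^i mod 397 for i = 0, 1, …:
  i=0: 384   i=1: 334   i=2: 336   i=3: 193
  i=4: 294   i=5: 20
Match at i=5, j=19: x = 5·20 + 19 = 119.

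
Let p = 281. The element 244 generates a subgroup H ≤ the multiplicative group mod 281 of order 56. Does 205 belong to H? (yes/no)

no

205 ∈ ⟨244⟩ iff 205^56 ≡ 1 (mod 281), since |⟨244⟩| = 56.
205^56 mod 281 = 232.
Since 232 ≠ 1, 205 does not lie in the subgroup.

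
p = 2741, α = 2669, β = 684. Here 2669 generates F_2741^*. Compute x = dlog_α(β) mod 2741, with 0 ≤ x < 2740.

Baby-step giant-step with m = ceil(sqrt(2740)) = 53.
Baby table (2669^j mod 2741 for j=0..52):
  0:1  1:2669  2:2443  3:2269  4:1092  5:865  6:763  7:2625
  8:129  9:1676  10:2673  11:2155  12:1077  13:1945  14:2492  15:1482
  16:195  17:2406  18:2192  19:1154  20:1883  21:1474  22:771  23:2049
  24:486  25:641  26:445  27:852  28:1699  29:1017  30:783  31:1185
  32:2392  33:459  34:2585  35:268  36:2632  37:2366  38:2331  39:2110
  40:1576  41:1650  42:1804  43:1680  44:2385  45:963  46:1930  47:831
  48:470  49:1793  50:2472  51:181  52:673
Giant step factor: 2669^(-53) ≡ 2539 (mod 2741).
Scan 684·2539^i mod 2741 for i = 0, 1, …:
  i=0: 684   i=1: 1623   i=2: 1074   i=3: 2332
  i=4: 388   i=5: 1113   i=6: 2677   i=7: 1964
  i=8: 717   i=9: 439     …   i=50: 917
  i=51: 1154
Match at i=51, j=19: x = 51·53 + 19 = 2722.

2722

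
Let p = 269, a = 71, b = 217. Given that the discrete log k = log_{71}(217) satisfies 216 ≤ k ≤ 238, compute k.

Compute 71^216 mod 269 = 166, then multiply by 71 repeatedly:
  71^216=166  71^217=219  71^218=216  71^219=3  71^220=213
  71^221=59  71^222=154  71^223=174  71^224=249  71^225=194
  71^226=55  71^227=139  71^228=185  71^229=223  71^230=231
  71^231=261  71^232=239  71^233=22  71^234=217
Found 217 at exponent 234.

234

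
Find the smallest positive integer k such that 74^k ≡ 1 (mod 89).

88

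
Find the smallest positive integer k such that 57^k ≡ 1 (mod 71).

The order of 57 must divide p − 1 = 70 = 2 · 5 · 7.
Divisors: 1, 2, 5, 7, 10, 14, 35, 70.
Check each in increasing order: 57^1 ≡ 57;  57^2 ≡ 54;  57^5 ≡ 1.
Smallest exponent giving 1 is 5.

5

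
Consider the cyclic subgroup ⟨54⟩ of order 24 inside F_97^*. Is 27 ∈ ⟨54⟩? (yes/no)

no

27 ∈ ⟨54⟩ iff 27^24 ≡ 1 (mod 97), since |⟨54⟩| = 24.
27^24 mod 97 = 96.
Since 96 ≠ 1, 27 does not lie in the subgroup.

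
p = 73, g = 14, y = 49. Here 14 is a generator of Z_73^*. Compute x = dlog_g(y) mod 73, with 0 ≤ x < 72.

Baby-step giant-step with m = ceil(sqrt(72)) = 9.
Baby table (14^j mod 73 for j=0..8):
  0:1  1:14  2:50  3:43  4:18  5:33  6:24  7:44
  8:32
Giant step factor: 14^(-9) ≡ 22 (mod 73).
Scan 49·22^i mod 73 for i = 0, 1, …:
  i=0: 49   i=1: 56   i=2: 64   i=3: 21
  i=4: 24
Match at i=4, j=6: x = 4·9 + 6 = 42.

42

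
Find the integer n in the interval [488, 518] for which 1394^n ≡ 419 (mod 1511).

507

Compute 1394^488 mod 1511 = 587, then multiply by 1394 repeatedly:
  1394^488=587  1394^489=827  1394^490=1456  1394^491=391  1394^492=1094
  1394^493=437  1394^494=245  1394^495=44  1394^496=896  1394^497=938
  1394^498=557  1394^499=1315  1394^500=267  1394^501=492  1394^502=1365
  1394^503=461  1394^504=459  1394^505=693  1394^506=513  1394^507=419
Found 419 at exponent 507.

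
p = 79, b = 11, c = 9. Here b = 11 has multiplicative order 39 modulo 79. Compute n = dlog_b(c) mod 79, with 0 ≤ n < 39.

Successive powers of 11 modulo 79:
  11^0=1  11^1=11  11^2=42  11^3=67  11^4=26  11^5=49
  11^6=65  11^7=4  11^8=44  11^9=10  11^10=31  11^11=25
  11^12=38  11^13=23  11^14=16  11^15=18  11^16=40  11^17=45
  11^18=21  11^19=73  11^20=13  11^21=64  11^22=72  11^23=2
  11^24=22  11^25=5  11^26=55  11^27=52  11^28=19  11^29=51
  11^30=8  11^31=9
So 11^31 ≡ 9 (mod 79), giving n = 31.

31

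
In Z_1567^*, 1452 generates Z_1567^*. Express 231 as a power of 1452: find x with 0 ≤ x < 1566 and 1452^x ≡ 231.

1430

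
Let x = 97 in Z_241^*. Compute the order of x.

60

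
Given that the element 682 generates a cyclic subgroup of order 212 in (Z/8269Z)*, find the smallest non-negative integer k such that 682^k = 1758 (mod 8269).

169

Baby-step giant-step with m = ceil(sqrt(212)) = 15.
Baby table (682^j mod 8269 for j=0..14):
  0:1  1:682  2:2060  3:7459  4:1603  5:1738  6:2849  7:8072
  8:6219  9:7630  10:2459  11:6700  12:4912  13:1039  14:5733
Giant step factor: 682^(-15) ≡ 6399 (mod 8269).
Scan 1758·6399^i mod 8269 for i = 0, 1, …:
  i=0: 1758   i=1: 3602   i=2: 3495   i=3: 5129
  i=4: 810   i=5: 6796   i=6: 933   i=7: 49
  i=8: 7598   i=9: 6151   i=10: 8078   i=11: 1603
Match at i=11, j=4: k = 11·15 + 4 = 169.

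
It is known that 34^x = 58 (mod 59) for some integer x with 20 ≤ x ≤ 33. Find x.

Compute 34^20 mod 59 = 20, then multiply by 34 repeatedly:
  34^20=20  34^21=31  34^22=51  34^23=23  34^24=15
  34^25=38  34^26=53  34^27=32  34^28=26  34^29=58
Found 58 at exponent 29.

29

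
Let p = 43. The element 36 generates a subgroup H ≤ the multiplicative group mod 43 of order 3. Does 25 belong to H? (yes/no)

⟨36⟩ has order 3; its elements mod 43 are {1, 6, 36}.
25 is not in this set.

no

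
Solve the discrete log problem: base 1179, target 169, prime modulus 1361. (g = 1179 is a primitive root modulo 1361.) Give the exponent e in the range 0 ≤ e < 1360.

Baby-step giant-step with m = ceil(sqrt(1360)) = 37.
Baby table (1179^j mod 1361 for j=0..36):
  0:1  1:1179  2:460  3:662  4:645  5:1017  6:2  7:997
  8:920  9:1324  10:1290  11:673  12:4  13:633  14:479  15:1287
  16:1219  17:1346  18:8  19:1266  20:958  21:1213  22:1077  23:1331
  24:16  25:1171  26:555  27:1065  28:793  29:1301  30:32  31:981
  32:1110  33:769  34:225  35:1241  36:64
Giant step factor: 1179^(-37) ≡ 933 (mod 1361).
Scan 169·933^i mod 1361 for i = 0, 1, …:
  i=0: 169   i=1: 1162   i=2: 790   i=3: 769
Match at i=3, j=33: e = 3·37 + 33 = 144.

144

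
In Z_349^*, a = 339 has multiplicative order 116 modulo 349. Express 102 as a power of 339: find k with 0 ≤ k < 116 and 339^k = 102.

81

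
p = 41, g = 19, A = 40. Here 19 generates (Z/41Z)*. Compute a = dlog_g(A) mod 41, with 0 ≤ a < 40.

Successive powers of 19 modulo 41:
  19^0=1  19^1=19  19^2=33  19^3=12  19^4=23  19^5=27
  19^6=21  19^7=30  19^8=37  19^9=6  19^10=32  19^11=34
  19^12=31  19^13=15  19^14=39  19^15=3  19^16=16  19^17=17
  19^18=36  19^19=28  19^20=40
So 19^20 ≡ 40 (mod 41), giving a = 20.

20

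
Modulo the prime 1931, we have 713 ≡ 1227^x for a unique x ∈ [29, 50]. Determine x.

Compute 1227^29 mod 1931 = 1392, then multiply by 1227 repeatedly:
  1227^29=1392  1227^30=980  1227^31=1378  1227^32=1181  1227^33=837
  1227^34=1638  1227^35=1586  1227^36=1505  1227^37=599  1227^38=1193
  1227^39=113  1227^40=1550  1227^41=1746  1227^42=863  1227^43=713
Found 713 at exponent 43.

43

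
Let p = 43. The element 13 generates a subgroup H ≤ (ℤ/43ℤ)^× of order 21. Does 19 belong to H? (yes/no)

⟨13⟩ has order 21; its elements mod 43 are {1, 4, 6, 9, 10, 11, 13, 14, 15, 16, 17, 21, 23, 24, 25, 31, 35, 36, 38, 40, 41}.
19 is not in this set.

no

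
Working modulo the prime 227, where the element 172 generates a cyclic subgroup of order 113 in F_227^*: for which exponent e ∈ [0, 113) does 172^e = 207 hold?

38

Baby-step giant-step with m = ceil(sqrt(113)) = 11.
Baby table (172^j mod 227 for j=0..10):
  0:1  1:172  2:74  3:16  4:28  5:49  6:29  7:221
  8:103  9:10  10:131
Giant step factor: 172^(-11) ≡ 177 (mod 227).
Scan 207·177^i mod 227 for i = 0, 1, …:
  i=0: 207   i=1: 92   i=2: 167   i=3: 49
Match at i=3, j=5: e = 3·11 + 5 = 38.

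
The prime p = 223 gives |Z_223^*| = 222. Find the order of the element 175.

The order of 175 must divide p − 1 = 222 = 2 · 3 · 37.
Divisors: 1, 2, 3, 6, 37, 74, 111, 222.
Check each in increasing order: 175^1 ≡ 175;  175^2 ≡ 74;  175^3 ≡ 16;  175^6 ≡ 33;  175^37 ≡ 39;  175^74 ≡ 183;  175^111 ≡ 1.
Smallest exponent giving 1 is 111.

111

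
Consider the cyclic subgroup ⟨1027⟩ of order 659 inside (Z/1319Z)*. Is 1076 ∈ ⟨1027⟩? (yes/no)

no

1076 ∈ ⟨1027⟩ iff 1076^659 ≡ 1 (mod 1319), since |⟨1027⟩| = 659.
1076^659 mod 1319 = 1318.
Since 1318 ≠ 1, 1076 does not lie in the subgroup.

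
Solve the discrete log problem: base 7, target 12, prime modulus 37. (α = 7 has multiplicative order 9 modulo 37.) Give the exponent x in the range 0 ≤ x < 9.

2

Successive powers of 7 modulo 37:
  7^0=1  7^1=7  7^2=12
So 7^2 ≡ 12 (mod 37), giving x = 2.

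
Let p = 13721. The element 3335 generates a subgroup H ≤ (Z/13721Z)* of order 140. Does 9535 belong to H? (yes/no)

no

9535 ∈ ⟨3335⟩ iff 9535^140 ≡ 1 (mod 13721), since |⟨3335⟩| = 140.
9535^140 mod 13721 = 3790.
Since 3790 ≠ 1, 9535 does not lie in the subgroup.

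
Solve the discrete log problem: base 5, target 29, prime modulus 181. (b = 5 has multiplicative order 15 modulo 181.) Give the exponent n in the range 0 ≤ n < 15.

13

Successive powers of 5 modulo 181:
  5^0=1  5^1=5  5^2=25  5^3=125  5^4=82  5^5=48
  5^6=59  5^7=114  5^8=27  5^9=135  5^10=132  5^11=117
  5^12=42  5^13=29
So 5^13 ≡ 29 (mod 181), giving n = 13.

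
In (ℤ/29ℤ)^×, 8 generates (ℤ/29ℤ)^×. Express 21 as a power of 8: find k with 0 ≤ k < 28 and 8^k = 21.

15

Successive powers of 8 modulo 29:
  8^0=1  8^1=8  8^2=6  8^3=19  8^4=7  8^5=27
  8^6=13  8^7=17  8^8=20  8^9=15  8^10=4  8^11=3
  8^12=24  8^13=18  8^14=28  8^15=21
So 8^15 ≡ 21 (mod 29), giving k = 15.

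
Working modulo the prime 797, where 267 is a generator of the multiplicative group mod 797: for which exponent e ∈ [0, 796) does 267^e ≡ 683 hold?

385

Baby-step giant-step with m = ceil(sqrt(796)) = 29.
Baby table (267^j mod 797 for j=0..28):
  0:1  1:267  2:356  3:209  4:13  5:283  6:643  7:326
  8:169  9:491  10:389  11:253  12:603  13:7  14:275  15:101
  16:666  17:91  18:387  19:516  20:688  21:386  22:249  23:332
  24:177  25:236  26:49  27:331  28:707
Giant step factor: 267^(-29) ≡ 352 (mod 797).
Scan 683·352^i mod 797 for i = 0, 1, …:
  i=0: 683   i=1: 519   i=2: 175   i=3: 231
  i=4: 18   i=5: 757   i=6: 266   i=7: 383
  i=8: 123   i=9: 258   i=10: 755   i=11: 359
  i=12: 442   i=13: 169
Match at i=13, j=8: e = 13·29 + 8 = 385.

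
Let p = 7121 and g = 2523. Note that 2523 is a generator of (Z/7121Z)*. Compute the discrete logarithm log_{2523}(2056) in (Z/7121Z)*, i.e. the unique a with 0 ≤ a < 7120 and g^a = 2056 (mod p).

Baby-step giant-step with m = ceil(sqrt(7120)) = 85.
Baby table (2523^j mod 7121 for j=0..84):
  0:1  1:2523  2:6476  3:3374  4:3007  5:2796  6:4518  7:5314
  8:5500  9:4792  10:5879  11:6795  12:3538  13:3761  14:3831  15:2416
  16:7113  17:1179  18:5160  19:1492  20:4428  21:6116  22:6582  23:214
  24:5847  25:4390  26:2815  27:2608  28:180  29:5517  30:4957  31:2035
  32:64  33:4810  34:1446  35:2306  36:181  37:919  38:4312  39:5409
  40:3071  41:485  42:5964  43:499  44:5681  45:5711  46:3070  47:5083
  48:6609  49:4246  50:2674  51:2915  52:5673  53:6890  54:1109  55:6575
  56:3916  57:3241  58:2135  59:3129  60:4399  61:4159  62:3924  63:2062
  64:4096  65:1637  66:7092  67:5164  68:4463  69:1848  70:5370  71:4368
  72:4277  73:2556  74:4283  75:3452  76:413  77:2333  78:4213  79:4867
  80:2837  81:1146  82:232  83:1414  84:7022
Giant step factor: 2523^(-85) ≡ 2089 (mod 7121).
Scan 2056·2089^i mod 7121 for i = 0, 1, …:
  i=0: 2056   i=1: 1021   i=2: 3690   i=3: 3488
  i=4: 1649   i=5: 5318   i=6: 542   i=7: 7120
  i=8: 5032   i=9: 1252     …   i=47: 1839
  i=48: 3452
Match at i=48, j=75: a = 48·85 + 75 = 4155.

4155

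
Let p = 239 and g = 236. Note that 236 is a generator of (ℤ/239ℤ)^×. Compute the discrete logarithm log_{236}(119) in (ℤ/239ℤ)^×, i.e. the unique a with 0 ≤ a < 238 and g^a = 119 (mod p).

57

Baby-step giant-step with m = ceil(sqrt(238)) = 16.
Baby table (236^j mod 239 for j=0..15):
  0:1  1:236  2:9  3:212  4:81  5:235  6:12  7:203
  8:108  9:154  10:16  11:191  12:144  13:46  14:101  15:175
Giant step factor: 236^(-16) ≡ 61 (mod 239).
Scan 119·61^i mod 239 for i = 0, 1, …:
  i=0: 119   i=1: 89   i=2: 171   i=3: 154
Match at i=3, j=9: a = 3·16 + 9 = 57.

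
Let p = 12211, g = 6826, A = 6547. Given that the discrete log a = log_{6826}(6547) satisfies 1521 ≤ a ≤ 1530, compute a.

1528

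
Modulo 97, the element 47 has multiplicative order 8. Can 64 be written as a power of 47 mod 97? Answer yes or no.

yes

⟨47⟩ has order 8; its elements mod 97 are {1, 22, 33, 47, 50, 64, 75, 96}.
64 is in this set.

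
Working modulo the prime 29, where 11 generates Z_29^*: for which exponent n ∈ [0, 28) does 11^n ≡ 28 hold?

Successive powers of 11 modulo 29:
  11^0=1  11^1=11  11^2=5  11^3=26  11^4=25  11^5=14
  11^6=9  11^7=12  11^8=16  11^9=2  11^10=22  11^11=10
  11^12=23  11^13=21  11^14=28
So 11^14 ≡ 28 (mod 29), giving n = 14.

14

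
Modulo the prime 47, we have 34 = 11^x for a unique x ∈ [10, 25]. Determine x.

Compute 11^10 mod 47 = 42, then multiply by 11 repeatedly:
  11^10=42  11^11=39  11^12=6  11^13=19  11^14=21
  11^15=43  11^16=3  11^17=33  11^18=34
Found 34 at exponent 18.

18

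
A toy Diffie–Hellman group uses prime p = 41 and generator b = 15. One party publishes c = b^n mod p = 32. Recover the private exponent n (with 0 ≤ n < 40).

10

Successive powers of 15 modulo 41:
  15^0=1  15^1=15  15^2=20  15^3=13  15^4=31  15^5=14
  15^6=5  15^7=34  15^8=18  15^9=24  15^10=32
So 15^10 ≡ 32 (mod 41), giving n = 10.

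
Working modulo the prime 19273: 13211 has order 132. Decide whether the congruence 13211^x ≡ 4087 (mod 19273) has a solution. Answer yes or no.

no

4087 ∈ ⟨13211⟩ iff 4087^132 ≡ 1 (mod 19273), since |⟨13211⟩| = 132.
4087^132 mod 19273 = 2159.
Since 2159 ≠ 1, 4087 does not lie in the subgroup.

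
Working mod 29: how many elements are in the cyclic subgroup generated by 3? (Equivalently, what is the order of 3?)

The order of 3 must divide p − 1 = 28 = 2^2 · 7.
Divisors: 1, 2, 4, 7, 14, 28.
Check each in increasing order: 3^1 ≡ 3;  3^2 ≡ 9;  3^4 ≡ 23;  3^7 ≡ 12;  3^14 ≡ 28;  3^28 ≡ 1.
Smallest exponent giving 1 is 28.

28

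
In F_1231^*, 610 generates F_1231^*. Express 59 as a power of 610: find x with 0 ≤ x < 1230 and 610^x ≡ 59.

1077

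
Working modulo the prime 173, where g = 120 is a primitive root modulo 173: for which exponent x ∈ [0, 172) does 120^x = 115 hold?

123

Baby-step giant-step with m = ceil(sqrt(172)) = 14.
Baby table (120^j mod 173 for j=0..13):
  0:1  1:120  2:41  3:76  4:124  5:2  6:67  7:82
  8:152  9:75  10:4  11:134  12:164  13:131
Giant step factor: 120^(-14) ≡ 15 (mod 173).
Scan 115·15^i mod 173 for i = 0, 1, …:
  i=0: 115   i=1: 168   i=2: 98   i=3: 86
  i=4: 79   i=5: 147   i=6: 129   i=7: 32
  i=8: 134
Match at i=8, j=11: x = 8·14 + 11 = 123.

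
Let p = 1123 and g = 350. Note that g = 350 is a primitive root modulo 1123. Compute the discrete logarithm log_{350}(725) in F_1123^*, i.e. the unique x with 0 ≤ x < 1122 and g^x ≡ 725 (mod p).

Baby-step giant-step with m = ceil(sqrt(1122)) = 34.
Baby table (350^j mod 1123 for j=0..33):
  0:1  1:350  2:93  3:1106  4:788  5:665  6:289  7:80
  8:1048  9:702  10:886  11:152  12:419  13:660  14:785  15:738
  16:10  17:131  18:930  19:953  20:19  21:1035  22:644  23:800
  24:373  25:282  26:999  27:397  28:821  29:985  30:1112  31:642
  32:100  33:187
Giant step factor: 350^(-34) ≡ 231 (mod 1123).
Scan 725·231^i mod 1123 for i = 0, 1, …:
  i=0: 725   i=1: 148   i=2: 498   i=3: 492
  i=4: 229   i=5: 118   i=6: 306   i=7: 1060
  i=8: 46   i=9: 519     …   i=30: 395
  i=31: 282
Match at i=31, j=25: x = 31·34 + 25 = 1079.

1079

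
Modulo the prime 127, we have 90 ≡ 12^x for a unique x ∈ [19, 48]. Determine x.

35

Compute 12^19 mod 127 = 96, then multiply by 12 repeatedly:
  12^19=96  12^20=9  12^21=108  12^22=26  12^23=58
  12^24=61  12^25=97  12^26=21  12^27=125  12^28=103
  12^29=93  12^30=100  12^31=57  12^32=49  12^33=80
  12^34=71  12^35=90
Found 90 at exponent 35.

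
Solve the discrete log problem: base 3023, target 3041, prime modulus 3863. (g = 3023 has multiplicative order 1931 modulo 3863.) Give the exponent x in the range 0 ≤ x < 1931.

1495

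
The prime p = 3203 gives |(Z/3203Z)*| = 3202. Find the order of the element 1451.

1601

The order of 1451 must divide p − 1 = 3202 = 2 · 1601.
Divisors: 1, 2, 1601, 3202.
Check each in increasing order: 1451^1 ≡ 1451;  1451^2 ≡ 1030;  1451^1601 ≡ 1.
Smallest exponent giving 1 is 1601.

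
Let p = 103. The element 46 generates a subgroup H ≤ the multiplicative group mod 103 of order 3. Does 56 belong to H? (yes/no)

56 ∈ ⟨46⟩ iff 56^3 ≡ 1 (mod 103), since |⟨46⟩| = 3.
56^3 mod 103 = 1.
Since 1 = 1, 56 lies in the subgroup.

yes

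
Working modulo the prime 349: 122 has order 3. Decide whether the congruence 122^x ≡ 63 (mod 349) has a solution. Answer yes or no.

63 ∈ ⟨122⟩ iff 63^3 ≡ 1 (mod 349), since |⟨122⟩| = 3.
63^3 mod 349 = 163.
Since 163 ≠ 1, 63 does not lie in the subgroup.

no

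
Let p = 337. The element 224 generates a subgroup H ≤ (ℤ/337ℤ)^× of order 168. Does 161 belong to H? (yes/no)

161 ∈ ⟨224⟩ iff 161^168 ≡ 1 (mod 337), since |⟨224⟩| = 168.
161^168 mod 337 = 336.
Since 336 ≠ 1, 161 does not lie in the subgroup.

no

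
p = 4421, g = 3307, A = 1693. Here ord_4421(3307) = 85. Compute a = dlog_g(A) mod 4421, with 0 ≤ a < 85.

73

Baby-step giant-step with m = ceil(sqrt(85)) = 10.
Baby table (3307^j mod 4421 for j=0..9):
  0:1  1:3307  2:3116  3:3682  4:940  5:617  6:2338  7:3858
  8:3821  9:829
Giant step factor: 3307^(-10) ≡ 1135 (mod 4421).
Scan 1693·1135^i mod 4421 for i = 0, 1, …:
  i=0: 1693   i=1: 2841   i=2: 1626   i=3: 1953
  i=4: 1734   i=5: 745   i=6: 1164   i=7: 3682
Match at i=7, j=3: a = 7·10 + 3 = 73.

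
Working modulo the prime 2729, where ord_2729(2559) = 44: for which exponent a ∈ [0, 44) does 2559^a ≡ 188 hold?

Successive powers of 2559 modulo 2729:
  2559^0=1  2559^1=2559  2559^2=1610  2559^3=1929  2559^4=2279  2559^5=88
  2559^6=1414  2559^7=2501  2559^8=554  2559^9=1335  2559^10=2286  2559^11=1627
  2559^12=1768  2559^13=2359  2559^14=133  2559^15=1951  2559^16=1268  2559^17=31
  2559^18=188
So 2559^18 ≡ 188 (mod 2729), giving a = 18.

18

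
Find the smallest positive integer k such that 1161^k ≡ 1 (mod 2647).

1323

The order of 1161 must divide p − 1 = 2646 = 2 · 3^3 · 7^2.
Divisors: 1, 2, 3, 6, 7, 9, 14, 18, 21, 27, 42, 49, 54, 63, 98, 126, 147, 189, 294, 378, 441, 882, 1323, 2646.
Check each in increasing order: 1161^1 ≡ 1161;  1161^2 ≡ 598;  1161^3 ≡ 764;  1161^6 ≡ 1356;  1161^7 ≡ 1998;  1161^9 ≡ 1007;  1161^14 ≡ 328;  1161^18 ≡ 248;  1161^21 ≡ 1535;  1161^27 ≡ 918;  1161^42 ≡ 395;  1161^49 ≡ 404;  1161^54 ≡ 978;  1161^63 ≡ 162;  1161^98 ≡ 1749;  1161^126 ≡ 2421;  1161^147 ≡ 2494;  1161^189 ≡ 446;  1161^294 ≡ 2233;  1161^378 ≡ 391;  1161^441 ≡ 2461;  1161^882 ≡ 185;  1161^1323 ≡ 1.
Smallest exponent giving 1 is 1323.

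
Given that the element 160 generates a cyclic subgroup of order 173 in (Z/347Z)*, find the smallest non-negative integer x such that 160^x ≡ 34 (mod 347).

Baby-step giant-step with m = ceil(sqrt(173)) = 14.
Baby table (160^j mod 347 for j=0..13):
  0:1  1:160  2:269  3:12  4:185  5:105  6:144  7:138
  8:219  9:340  10:268  11:199  12:263  13:93
Giant step factor: 160^(-14) ≡ 110 (mod 347).
Scan 34·110^i mod 347 for i = 0, 1, …:
  i=0: 34   i=1: 270   i=2: 205   i=3: 342
  i=4: 144
Match at i=4, j=6: x = 4·14 + 6 = 62.

62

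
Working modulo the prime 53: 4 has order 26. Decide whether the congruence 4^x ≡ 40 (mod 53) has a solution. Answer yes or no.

40 ∈ ⟨4⟩ iff 40^26 ≡ 1 (mod 53), since |⟨4⟩| = 26.
40^26 mod 53 = 1.
Since 1 = 1, 40 lies in the subgroup.

yes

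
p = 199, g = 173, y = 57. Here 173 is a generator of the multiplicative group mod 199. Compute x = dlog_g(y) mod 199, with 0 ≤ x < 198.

70

Baby-step giant-step with m = ceil(sqrt(198)) = 15.
Baby table (173^j mod 199 for j=0..14):
  0:1  1:173  2:79  3:135  4:72  5:118  6:116  7:168
  8:10  9:138  10:193  11:156  12:123  13:185  14:165
Giant step factor: 173^(-15) ≡ 147 (mod 199).
Scan 57·147^i mod 199 for i = 0, 1, …:
  i=0: 57   i=1: 21   i=2: 102   i=3: 69
  i=4: 193
Match at i=4, j=10: x = 4·15 + 10 = 70.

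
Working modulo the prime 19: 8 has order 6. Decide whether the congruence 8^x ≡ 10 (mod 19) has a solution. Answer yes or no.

⟨8⟩ has order 6; its elements mod 19 are {1, 7, 8, 11, 12, 18}.
10 is not in this set.

no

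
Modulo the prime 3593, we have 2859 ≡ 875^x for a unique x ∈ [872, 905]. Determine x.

878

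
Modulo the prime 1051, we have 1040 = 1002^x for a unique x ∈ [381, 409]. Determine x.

Compute 1002^381 mod 1051 = 826, then multiply by 1002 repeatedly:
  1002^381=826  1002^382=515  1002^383=1040
Found 1040 at exponent 383.

383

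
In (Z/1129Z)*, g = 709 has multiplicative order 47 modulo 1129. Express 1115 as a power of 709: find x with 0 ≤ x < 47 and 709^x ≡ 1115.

19

Successive powers of 709 modulo 1129:
  709^0=1  709^1=709  709^2=276  709^3=367  709^4=533  709^5=811
  709^6=338  709^7=294  709^8=710  709^9=985  709^10=643  709^11=900
  709^12=215  709^13=20  709^14=632  709^15=1004  709^16=566  709^17=499
  709^18=414  709^19=1115
So 709^19 ≡ 1115 (mod 1129), giving x = 19.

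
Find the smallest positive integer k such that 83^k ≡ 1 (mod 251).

The order of 83 must divide p − 1 = 250 = 2 · 5^3.
Divisors: 1, 2, 5, 10, 25, 50, 125, 250.
Check each in increasing order: 83^1 ≡ 83;  83^2 ≡ 112;  83^5 ≡ 4;  83^10 ≡ 16;  83^25 ≡ 20;  83^50 ≡ 149;  83^125 ≡ 1.
Smallest exponent giving 1 is 125.

125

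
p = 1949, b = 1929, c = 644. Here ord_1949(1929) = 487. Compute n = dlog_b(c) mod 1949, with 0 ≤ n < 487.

100

Baby-step giant-step with m = ceil(sqrt(487)) = 23.
Baby table (1929^j mod 1949 for j=0..22):
  0:1  1:1929  2:400  3:1745  4:182  5:258  6:687  7:1852
  8:1940  9:180  10:298  11:1836  12:311  13:1576  14:1613  15:873
  16:81  17:329  18:1216  19:1017  20:1099  21:1408  22:1075
Giant step factor: 1929^(-23) ≡ 639 (mod 1949).
Scan 644·639^i mod 1949 for i = 0, 1, …:
  i=0: 644   i=1: 277   i=2: 1593   i=3: 549
  i=4: 1940
Match at i=4, j=8: n = 4·23 + 8 = 100.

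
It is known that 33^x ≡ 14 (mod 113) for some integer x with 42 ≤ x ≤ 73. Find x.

60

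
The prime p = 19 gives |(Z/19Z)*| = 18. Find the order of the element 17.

9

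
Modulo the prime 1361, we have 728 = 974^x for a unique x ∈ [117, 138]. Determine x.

Compute 974^117 mod 1361 = 1349, then multiply by 974 repeatedly:
  974^117=1349  974^118=561  974^119=653  974^120=435  974^121=419
  974^122=1167  974^123=223  974^124=803  974^125=908  974^126=1103
  974^127=493  974^128=1110  974^129=506  974^130=162  974^131=1273
  974^132=31  974^133=252  974^134=468  974^135=1258  974^136=392
  974^137=728
Found 728 at exponent 137.

137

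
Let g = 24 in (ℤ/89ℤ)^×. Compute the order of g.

88

The order of 24 must divide p − 1 = 88 = 2^3 · 11.
Divisors: 1, 2, 4, 8, 11, 22, 44, 88.
Check each in increasing order: 24^1 ≡ 24;  24^2 ≡ 42;  24^4 ≡ 73;  24^8 ≡ 78;  24^11 ≡ 37;  24^22 ≡ 34;  24^44 ≡ 88;  24^88 ≡ 1.
Smallest exponent giving 1 is 88.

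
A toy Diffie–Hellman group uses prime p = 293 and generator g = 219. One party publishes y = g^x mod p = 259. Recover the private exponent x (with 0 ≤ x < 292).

203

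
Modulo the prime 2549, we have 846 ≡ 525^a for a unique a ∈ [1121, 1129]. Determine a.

1126

Compute 525^1121 mod 2549 = 1349, then multiply by 525 repeatedly:
  525^1121=1349  525^1122=2152  525^1123=593  525^1124=347  525^1125=1196
  525^1126=846
Found 846 at exponent 1126.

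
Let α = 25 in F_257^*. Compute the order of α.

The order of 25 must divide p − 1 = 256 = 2^8.
Divisors: 1, 2, 4, 8, 16, 32, 64, 128, 256.
Check each in increasing order: 25^1 ≡ 25;  25^2 ≡ 111;  25^4 ≡ 242;  25^8 ≡ 225;  25^16 ≡ 253;  25^32 ≡ 16;  25^64 ≡ 256;  25^128 ≡ 1.
Smallest exponent giving 1 is 128.

128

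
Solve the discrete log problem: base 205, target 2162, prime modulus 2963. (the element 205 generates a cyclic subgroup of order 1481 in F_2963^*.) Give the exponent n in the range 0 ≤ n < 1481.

535

Baby-step giant-step with m = ceil(sqrt(1481)) = 39.
Baby table (205^j mod 2963 for j=0..38):
  0:1  1:205  2:543  3:1684  4:1512  5:1808  6:265  7:991
  8:1671  9:1810  10:675  11:2077  12:2076  13:1871  14:1328  15:2607
  16:1095  17:2250  18:1985  19:994  20:2286  21:476  22:2764  23:687
  24:1574  25:2666  26:1338  27:1694  28:599  29:1312  30:2290  31:1296
  32:1973  33:1497  34:1696  35:1009  36:2398  37:2695  38:1357
Giant step factor: 205^(-39) ≡ 1820 (mod 2963).
Scan 2162·1820^i mod 2963 for i = 0, 1, …:
  i=0: 2162   i=1: 2939   i=2: 765   i=3: 2653
  i=4: 1733   i=5: 1428   i=6: 409   i=7: 667
  i=8: 2073   i=9: 961   i=10: 850   i=11: 314
  i=12: 2584   i=13: 599
Match at i=13, j=28: n = 13·39 + 28 = 535.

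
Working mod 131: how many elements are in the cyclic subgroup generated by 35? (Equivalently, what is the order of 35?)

65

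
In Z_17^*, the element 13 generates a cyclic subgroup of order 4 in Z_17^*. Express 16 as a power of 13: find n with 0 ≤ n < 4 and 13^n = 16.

Successive powers of 13 modulo 17:
  13^0=1  13^1=13  13^2=16
So 13^2 ≡ 16 (mod 17), giving n = 2.

2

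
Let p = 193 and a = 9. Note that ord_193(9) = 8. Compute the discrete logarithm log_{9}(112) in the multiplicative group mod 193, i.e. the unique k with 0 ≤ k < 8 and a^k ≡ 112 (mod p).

6

Successive powers of 9 modulo 193:
  9^0=1  9^1=9  9^2=81  9^3=150  9^4=192  9^5=184
  9^6=112
So 9^6 ≡ 112 (mod 193), giving k = 6.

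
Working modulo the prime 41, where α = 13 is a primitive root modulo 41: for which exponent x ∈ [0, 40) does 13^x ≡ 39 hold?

26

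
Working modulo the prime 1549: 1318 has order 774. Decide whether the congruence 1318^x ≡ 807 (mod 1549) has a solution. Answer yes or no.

807 ∈ ⟨1318⟩ iff 807^774 ≡ 1 (mod 1549), since |⟨1318⟩| = 774.
807^774 mod 1549 = 1.
Since 1 = 1, 807 lies in the subgroup.

yes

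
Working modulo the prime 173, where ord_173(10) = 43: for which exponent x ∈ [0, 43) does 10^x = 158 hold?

21

Successive powers of 10 modulo 173:
  10^0=1  10^1=10  10^2=100  10^3=135  10^4=139  10^5=6
  10^6=60  10^7=81  10^8=118  10^9=142  10^10=36  10^11=14
  10^12=140  10^13=16  10^14=160  10^15=43  10^16=84  10^17=148
  10^18=96  10^19=95  10^20=85  10^21=158
So 10^21 ≡ 158 (mod 173), giving x = 21.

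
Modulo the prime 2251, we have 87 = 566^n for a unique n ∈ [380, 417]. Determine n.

410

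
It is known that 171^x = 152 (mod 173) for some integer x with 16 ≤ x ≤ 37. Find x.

36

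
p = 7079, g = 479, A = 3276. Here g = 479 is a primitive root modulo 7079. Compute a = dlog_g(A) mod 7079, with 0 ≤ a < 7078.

Baby-step giant-step with m = ceil(sqrt(7078)) = 85.
Baby table (479^j mod 7079 for j=0..84):
  0:1  1:479  2:2913  3:764  4:4927  5:2726  6:3218  7:5279
  8:1438  9:2139  10:5205  11:1387  12:6026  13:5301  14:4897  15:2514
  16:776  17:3596  18:2287  19:5307  20:692  21:5834  22:5360  23:4842
  24:4485  25:3378  26:4050  27:304  28:4036  29:677  30:5728  31:4139
  32:461  33:1370  34:4962  35:5333  36:6067  37:3703  38:3987  39:5522
  40:4571  41:2098  42:6803  43:2297  44:3018  45:1506  46:6395  47:5077
  48:3786  49:1270  50:6615  51:4272  52:457  53:6533  54:389  55:2277
  56:517  57:6957  58:5273  59:5643  60:5898  61:621  62:141  63:3828
  64:151  65:1539  66:965  67:2100  68:682  69:1044  70:4546  71:4281
  72:4768  73:4434  74:186  75:4146  76:3814  77:524  78:3231  79:4427
  80:3912  81:4992  82:5545  83:1430  84:5386
Giant step factor: 479^(-85) ≡ 4496 (mod 7079).
Scan 3276·4496^i mod 7079 for i = 0, 1, …:
  i=0: 3276   i=1: 4576   i=2: 2122   i=3: 5099
  i=4: 3302   i=5: 1129   i=6: 341   i=7: 4072
  i=8: 1418   i=9: 4228   i=10: 1973   i=11: 621
Match at i=11, j=61: a = 11·85 + 61 = 996.

996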